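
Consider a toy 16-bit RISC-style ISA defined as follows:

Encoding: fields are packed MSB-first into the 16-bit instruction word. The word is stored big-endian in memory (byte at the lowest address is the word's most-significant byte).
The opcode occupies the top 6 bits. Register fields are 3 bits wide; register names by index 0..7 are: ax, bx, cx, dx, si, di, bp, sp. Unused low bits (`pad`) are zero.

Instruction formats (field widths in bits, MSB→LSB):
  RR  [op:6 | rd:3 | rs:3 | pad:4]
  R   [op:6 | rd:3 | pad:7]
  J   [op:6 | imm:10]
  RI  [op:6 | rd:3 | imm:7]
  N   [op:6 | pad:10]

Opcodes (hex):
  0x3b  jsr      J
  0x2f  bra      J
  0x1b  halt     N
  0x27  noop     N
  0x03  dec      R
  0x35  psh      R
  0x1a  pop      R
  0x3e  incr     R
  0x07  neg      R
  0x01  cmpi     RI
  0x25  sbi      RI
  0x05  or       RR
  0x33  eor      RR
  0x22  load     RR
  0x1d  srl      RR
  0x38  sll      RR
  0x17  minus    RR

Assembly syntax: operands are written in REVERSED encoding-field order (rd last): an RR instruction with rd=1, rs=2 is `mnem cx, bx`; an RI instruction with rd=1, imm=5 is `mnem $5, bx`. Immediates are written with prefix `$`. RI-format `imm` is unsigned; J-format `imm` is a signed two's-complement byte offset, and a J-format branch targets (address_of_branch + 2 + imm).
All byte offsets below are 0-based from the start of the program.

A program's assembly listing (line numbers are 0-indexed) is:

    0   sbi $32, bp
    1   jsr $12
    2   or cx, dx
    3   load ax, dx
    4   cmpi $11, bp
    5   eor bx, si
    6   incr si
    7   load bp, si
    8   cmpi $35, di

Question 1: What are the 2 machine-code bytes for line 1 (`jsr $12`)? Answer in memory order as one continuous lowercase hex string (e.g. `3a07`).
L1: jsr op=0x3b:6|imm=12:10 ⇒ 0xec0c ⇒ big ec 0c

ec0c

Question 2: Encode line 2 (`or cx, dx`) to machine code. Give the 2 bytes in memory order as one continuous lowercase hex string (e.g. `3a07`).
2. or fields op=0x5:6|rd=3:3|rs=2:3|pad=0:4 → word 15a0h → 15 a0

15a0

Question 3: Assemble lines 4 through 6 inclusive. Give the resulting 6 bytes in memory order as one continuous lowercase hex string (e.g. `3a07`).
070bce10fa00

L4: cmpi op=0x1:6|rd=6:3|imm=11:7 ⇒ 0x070b ⇒ big 07 0b
L5: eor op=0x33:6|rd=4:3|rs=1:3|pad=0:4 ⇒ 0xce10 ⇒ big ce 10
L6: incr op=0x3e:6|rd=4:3|pad=0:7 ⇒ 0xfa00 ⇒ big fa 00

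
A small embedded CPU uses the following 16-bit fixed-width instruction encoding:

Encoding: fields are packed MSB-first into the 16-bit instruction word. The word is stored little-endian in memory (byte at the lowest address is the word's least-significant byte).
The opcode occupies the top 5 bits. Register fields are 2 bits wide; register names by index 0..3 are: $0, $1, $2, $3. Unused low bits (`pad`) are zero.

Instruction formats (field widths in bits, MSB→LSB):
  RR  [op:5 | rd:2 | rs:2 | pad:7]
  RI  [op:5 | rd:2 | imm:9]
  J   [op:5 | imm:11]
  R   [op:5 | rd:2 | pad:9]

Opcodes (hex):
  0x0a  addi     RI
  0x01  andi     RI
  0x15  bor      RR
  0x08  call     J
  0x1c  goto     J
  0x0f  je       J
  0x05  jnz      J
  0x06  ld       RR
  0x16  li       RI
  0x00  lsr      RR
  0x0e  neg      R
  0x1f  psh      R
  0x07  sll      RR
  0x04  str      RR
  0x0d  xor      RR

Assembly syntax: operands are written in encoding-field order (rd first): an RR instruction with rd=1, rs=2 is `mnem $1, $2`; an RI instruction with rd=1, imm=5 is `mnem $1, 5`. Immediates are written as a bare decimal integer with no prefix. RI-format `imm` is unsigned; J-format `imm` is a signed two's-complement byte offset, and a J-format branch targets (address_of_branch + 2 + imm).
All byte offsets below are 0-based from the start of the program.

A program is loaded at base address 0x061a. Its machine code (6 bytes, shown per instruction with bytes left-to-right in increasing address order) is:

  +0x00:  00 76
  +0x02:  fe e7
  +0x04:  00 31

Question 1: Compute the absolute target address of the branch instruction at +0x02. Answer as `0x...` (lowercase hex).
0x061c

off 0x02: read fe e7 as little → 0xe7fe
  opcode bits[15:11]=0x1c: goto/J
  imm: (w>>0)&0x7ff=0x7fe (s11→-2) → -2
  target = base 0x061a + off 0x02 + 2 + imm -2 = 0x061c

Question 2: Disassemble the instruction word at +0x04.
[04] 00 31 → 0x3100
  opcode bits[15:11]=0x6: ld/RR
  rd: (w>>9)&0x3=0x0 → $0
  rs: (w>>7)&0x3=0x2 → $2

ld $0, $2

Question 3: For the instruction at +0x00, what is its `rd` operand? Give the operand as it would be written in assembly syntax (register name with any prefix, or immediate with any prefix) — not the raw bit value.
+0x00: 00 76 ⇒ word 0x7600 (little)
  op=0x7600>>11=0xe ⇒ neg (R)
  [10:9] rd=3 = $3

$3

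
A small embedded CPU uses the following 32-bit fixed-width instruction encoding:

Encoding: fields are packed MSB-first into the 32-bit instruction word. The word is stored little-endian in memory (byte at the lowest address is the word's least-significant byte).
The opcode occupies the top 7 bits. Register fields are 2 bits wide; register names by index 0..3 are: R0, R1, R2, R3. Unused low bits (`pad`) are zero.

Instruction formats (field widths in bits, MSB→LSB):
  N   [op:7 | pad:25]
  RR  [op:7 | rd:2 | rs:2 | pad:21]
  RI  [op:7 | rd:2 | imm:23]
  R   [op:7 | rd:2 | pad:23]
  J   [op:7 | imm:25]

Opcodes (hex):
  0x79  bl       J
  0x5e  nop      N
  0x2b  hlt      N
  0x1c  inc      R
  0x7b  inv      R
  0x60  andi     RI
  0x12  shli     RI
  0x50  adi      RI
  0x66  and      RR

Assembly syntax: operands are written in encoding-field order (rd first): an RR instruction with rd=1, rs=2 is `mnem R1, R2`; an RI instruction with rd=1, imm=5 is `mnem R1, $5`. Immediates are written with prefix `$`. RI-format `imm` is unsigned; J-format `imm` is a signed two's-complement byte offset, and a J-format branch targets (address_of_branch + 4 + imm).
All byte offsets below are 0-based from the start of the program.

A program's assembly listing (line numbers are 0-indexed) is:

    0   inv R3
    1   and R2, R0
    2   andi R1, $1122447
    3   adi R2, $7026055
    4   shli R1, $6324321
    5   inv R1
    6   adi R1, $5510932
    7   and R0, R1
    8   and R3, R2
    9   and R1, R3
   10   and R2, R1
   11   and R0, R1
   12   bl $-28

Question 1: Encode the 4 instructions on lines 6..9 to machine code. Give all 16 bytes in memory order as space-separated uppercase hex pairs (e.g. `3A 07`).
14 17 D4 A0 00 00 20 CC 00 00 C0 CD 00 00 E0 CC

line 6 (adi): pack op=0x50:7|rd=1:2|imm=5510932:23 = 0xa0d41714; little→ 14 17 d4 a0
line 7 (and): pack op=0x66:7|rd=0:2|rs=1:2|pad=0:21 = 0xcc200000; little→ 00 00 20 cc
line 8 (and): pack op=0x66:7|rd=3:2|rs=2:2|pad=0:21 = 0xcdc00000; little→ 00 00 c0 cd
line 9 (and): pack op=0x66:7|rd=1:2|rs=3:2|pad=0:21 = 0xcce00000; little→ 00 00 e0 cc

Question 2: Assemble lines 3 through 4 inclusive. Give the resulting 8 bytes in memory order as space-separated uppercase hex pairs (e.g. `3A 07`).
line 3 (adi): pack op=0x50:7|rd=2:2|imm=7026055:23 = 0xa16b3587; little→ 87 35 6b a1
line 4 (shli): pack op=0x12:7|rd=1:2|imm=6324321:23 = 0x24e08061; little→ 61 80 e0 24

87 35 6B A1 61 80 E0 24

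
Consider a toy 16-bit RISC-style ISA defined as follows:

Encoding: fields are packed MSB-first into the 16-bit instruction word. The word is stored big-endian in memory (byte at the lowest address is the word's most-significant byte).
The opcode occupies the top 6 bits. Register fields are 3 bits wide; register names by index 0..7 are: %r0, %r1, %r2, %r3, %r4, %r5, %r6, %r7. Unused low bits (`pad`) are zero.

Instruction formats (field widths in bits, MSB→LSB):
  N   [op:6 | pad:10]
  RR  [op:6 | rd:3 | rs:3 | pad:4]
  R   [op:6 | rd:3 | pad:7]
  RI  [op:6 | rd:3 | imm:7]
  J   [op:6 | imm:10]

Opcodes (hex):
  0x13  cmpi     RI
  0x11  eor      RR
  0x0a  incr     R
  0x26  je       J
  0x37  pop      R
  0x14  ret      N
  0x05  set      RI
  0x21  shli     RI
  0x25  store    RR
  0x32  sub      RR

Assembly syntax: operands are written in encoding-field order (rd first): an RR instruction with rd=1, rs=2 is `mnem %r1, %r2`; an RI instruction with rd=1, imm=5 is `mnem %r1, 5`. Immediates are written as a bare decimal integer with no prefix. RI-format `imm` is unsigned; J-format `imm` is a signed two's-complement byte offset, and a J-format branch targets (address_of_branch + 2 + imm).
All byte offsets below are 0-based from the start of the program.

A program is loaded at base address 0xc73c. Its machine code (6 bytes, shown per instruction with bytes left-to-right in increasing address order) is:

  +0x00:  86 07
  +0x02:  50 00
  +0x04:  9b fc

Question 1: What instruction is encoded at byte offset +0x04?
off 0x04: read 9b fc as big → 0x9bfc
  op=0x9bfc>>10=0x26 ⇒ je (J)
  [9:0] imm=1020 (s10→-4) = -4

je -4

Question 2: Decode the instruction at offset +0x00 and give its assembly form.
shli %r4, 7

@+00  big-endian(86 07) = 0x8607
  top 6b → 0x21 → shli [RI]
  rd: (w>>7)&0x7=0x4 → %r4
  imm: (w>>0)&0x7f=0x7 → 7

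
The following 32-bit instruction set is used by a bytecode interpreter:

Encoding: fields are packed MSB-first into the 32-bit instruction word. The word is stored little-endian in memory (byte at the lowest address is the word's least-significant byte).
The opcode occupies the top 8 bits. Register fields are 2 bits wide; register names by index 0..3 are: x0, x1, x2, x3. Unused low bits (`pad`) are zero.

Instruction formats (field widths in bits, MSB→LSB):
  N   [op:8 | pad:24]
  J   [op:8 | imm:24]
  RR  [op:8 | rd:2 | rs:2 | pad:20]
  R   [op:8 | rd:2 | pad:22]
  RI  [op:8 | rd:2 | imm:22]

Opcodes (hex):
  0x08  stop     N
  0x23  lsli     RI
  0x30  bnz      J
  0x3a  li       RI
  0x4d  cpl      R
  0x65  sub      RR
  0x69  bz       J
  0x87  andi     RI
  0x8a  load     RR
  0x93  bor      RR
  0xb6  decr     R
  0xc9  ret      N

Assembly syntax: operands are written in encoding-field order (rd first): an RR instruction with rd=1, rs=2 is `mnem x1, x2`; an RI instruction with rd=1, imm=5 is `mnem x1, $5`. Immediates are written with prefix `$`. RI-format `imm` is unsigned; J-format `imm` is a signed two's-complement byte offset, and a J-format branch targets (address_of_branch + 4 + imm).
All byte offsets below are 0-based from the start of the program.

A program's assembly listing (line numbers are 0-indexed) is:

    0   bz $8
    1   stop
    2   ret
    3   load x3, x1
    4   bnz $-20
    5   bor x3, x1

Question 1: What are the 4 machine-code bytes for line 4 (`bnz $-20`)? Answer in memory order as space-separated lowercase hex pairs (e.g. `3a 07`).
ec ff ff 30

L4: bnz op=0x30:8|imm=-20:24 ⇒ 0x30ffffec ⇒ little ec ff ff 30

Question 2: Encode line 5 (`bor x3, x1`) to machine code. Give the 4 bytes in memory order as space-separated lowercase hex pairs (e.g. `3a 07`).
line 5 (bor): pack op=0x93:8|rd=3:2|rs=1:2|pad=0:20 = 0x93d00000; little→ 00 00 d0 93

00 00 d0 93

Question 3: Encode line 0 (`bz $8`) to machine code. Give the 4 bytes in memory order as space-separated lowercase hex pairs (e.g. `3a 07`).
08 00 00 69

L0: bz op=0x69:8|imm=8:24 ⇒ 0x69000008 ⇒ little 08 00 00 69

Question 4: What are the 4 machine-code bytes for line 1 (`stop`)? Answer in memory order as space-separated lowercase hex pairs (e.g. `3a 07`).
line 1 (stop): pack op=0x8:8|pad=0:24 = 0x08000000; little→ 00 00 00 08

00 00 00 08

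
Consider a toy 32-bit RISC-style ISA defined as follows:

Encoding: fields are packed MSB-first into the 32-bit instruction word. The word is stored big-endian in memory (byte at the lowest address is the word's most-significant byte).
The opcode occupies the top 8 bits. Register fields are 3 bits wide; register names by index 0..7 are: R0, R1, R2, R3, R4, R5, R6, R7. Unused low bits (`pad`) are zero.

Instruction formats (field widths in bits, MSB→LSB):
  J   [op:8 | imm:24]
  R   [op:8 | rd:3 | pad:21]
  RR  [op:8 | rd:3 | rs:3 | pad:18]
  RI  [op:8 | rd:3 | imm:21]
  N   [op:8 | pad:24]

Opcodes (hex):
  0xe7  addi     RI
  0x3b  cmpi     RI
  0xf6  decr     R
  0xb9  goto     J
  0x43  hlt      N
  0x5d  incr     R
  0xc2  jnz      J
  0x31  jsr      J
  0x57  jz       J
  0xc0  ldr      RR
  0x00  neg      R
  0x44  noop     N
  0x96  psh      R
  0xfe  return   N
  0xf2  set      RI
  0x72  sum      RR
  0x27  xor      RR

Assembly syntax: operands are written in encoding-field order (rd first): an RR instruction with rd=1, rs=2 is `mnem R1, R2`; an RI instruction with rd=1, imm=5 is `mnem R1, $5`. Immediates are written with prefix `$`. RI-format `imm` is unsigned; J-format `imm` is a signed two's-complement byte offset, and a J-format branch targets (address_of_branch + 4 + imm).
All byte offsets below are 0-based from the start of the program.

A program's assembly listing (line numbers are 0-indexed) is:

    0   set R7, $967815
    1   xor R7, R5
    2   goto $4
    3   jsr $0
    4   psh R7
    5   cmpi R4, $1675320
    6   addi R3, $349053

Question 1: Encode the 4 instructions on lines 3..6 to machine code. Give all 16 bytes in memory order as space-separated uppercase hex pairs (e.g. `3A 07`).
31 00 00 00 96 E0 00 00 3B 99 90 38 E7 65 53 7D

3. jsr fields op=0x31:8|imm=0:24 → word 31000000h → 31 00 00 00
4. psh fields op=0x96:8|rd=7:3|pad=0:21 → word 96e00000h → 96 e0 00 00
5. cmpi fields op=0x3b:8|rd=4:3|imm=1675320:21 → word 3b999038h → 3b 99 90 38
6. addi fields op=0xe7:8|rd=3:3|imm=349053:21 → word e765537dh → e7 65 53 7d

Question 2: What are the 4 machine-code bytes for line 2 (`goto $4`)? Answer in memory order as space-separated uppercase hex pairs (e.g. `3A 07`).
B9 00 00 04

2. goto fields op=0xb9:8|imm=4:24 → word b9000004h → b9 00 00 04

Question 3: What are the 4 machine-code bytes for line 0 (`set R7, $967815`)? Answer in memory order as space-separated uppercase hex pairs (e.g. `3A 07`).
L0: set op=0xf2:8|rd=7:3|imm=967815:21 ⇒ 0xf2eec487 ⇒ big f2 ee c4 87

F2 EE C4 87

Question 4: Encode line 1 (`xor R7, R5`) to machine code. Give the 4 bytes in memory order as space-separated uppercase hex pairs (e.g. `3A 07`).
27 F4 00 00

L1: xor op=0x27:8|rd=7:3|rs=5:3|pad=0:18 ⇒ 0x27f40000 ⇒ big 27 f4 00 00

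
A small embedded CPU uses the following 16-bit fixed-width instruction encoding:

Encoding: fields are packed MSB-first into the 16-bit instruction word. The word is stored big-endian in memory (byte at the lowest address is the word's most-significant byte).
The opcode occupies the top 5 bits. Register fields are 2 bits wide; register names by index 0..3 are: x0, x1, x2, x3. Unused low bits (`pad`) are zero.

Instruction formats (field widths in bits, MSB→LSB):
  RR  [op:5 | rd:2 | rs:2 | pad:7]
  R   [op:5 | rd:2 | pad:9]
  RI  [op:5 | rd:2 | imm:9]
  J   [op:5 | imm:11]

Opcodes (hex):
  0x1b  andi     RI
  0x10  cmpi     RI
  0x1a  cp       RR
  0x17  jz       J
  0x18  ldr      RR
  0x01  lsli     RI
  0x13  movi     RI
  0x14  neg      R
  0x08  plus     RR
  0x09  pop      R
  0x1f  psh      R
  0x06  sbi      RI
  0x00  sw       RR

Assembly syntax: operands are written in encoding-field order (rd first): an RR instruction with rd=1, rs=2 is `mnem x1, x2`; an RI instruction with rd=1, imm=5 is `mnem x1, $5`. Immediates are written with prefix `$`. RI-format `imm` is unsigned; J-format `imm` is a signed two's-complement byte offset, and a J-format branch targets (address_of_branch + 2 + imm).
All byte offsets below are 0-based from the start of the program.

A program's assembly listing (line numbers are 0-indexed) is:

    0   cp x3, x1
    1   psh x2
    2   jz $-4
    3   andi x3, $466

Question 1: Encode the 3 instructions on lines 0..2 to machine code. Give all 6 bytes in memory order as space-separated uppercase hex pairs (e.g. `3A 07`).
D6 80 FC 00 BF FC

0. cp fields op=0x1a:5|rd=3:2|rs=1:2|pad=0:7 → word d680h → d6 80
1. psh fields op=0x1f:5|rd=2:2|pad=0:9 → word fc00h → fc 00
2. jz fields op=0x17:5|imm=-4:11 → word bffch → bf fc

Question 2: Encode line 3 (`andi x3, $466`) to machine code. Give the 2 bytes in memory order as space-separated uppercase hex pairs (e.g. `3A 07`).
line 3 (andi): pack op=0x1b:5|rd=3:2|imm=466:9 = 0xdfd2; big→ df d2

DF D2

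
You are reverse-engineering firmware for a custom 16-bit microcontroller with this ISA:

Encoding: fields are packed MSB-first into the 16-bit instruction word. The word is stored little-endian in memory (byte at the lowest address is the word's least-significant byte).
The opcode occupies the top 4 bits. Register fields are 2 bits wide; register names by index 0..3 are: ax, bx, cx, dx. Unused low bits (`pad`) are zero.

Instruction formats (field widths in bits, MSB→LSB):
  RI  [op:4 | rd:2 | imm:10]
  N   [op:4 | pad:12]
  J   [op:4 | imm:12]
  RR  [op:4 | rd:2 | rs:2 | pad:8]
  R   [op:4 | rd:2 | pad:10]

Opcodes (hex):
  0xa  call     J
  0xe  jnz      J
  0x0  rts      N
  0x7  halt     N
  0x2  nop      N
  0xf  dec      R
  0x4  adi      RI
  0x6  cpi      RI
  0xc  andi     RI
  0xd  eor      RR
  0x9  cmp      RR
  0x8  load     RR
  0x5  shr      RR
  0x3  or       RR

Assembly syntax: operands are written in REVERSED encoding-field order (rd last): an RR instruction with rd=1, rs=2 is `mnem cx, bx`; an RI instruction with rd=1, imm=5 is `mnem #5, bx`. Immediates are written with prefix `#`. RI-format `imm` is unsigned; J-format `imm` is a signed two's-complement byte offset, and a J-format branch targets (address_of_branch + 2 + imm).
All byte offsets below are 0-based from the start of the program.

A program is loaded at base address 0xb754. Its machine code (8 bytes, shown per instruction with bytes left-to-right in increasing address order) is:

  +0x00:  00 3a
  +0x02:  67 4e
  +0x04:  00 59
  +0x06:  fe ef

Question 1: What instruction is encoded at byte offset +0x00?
or cx, cx

off 0x00: read 00 3a as little → 0x3a00
  op=0x3a00>>12=0x3 ⇒ or (RR)
  [11:10] rd=2 = cx
  [9:8] rs=2 = cx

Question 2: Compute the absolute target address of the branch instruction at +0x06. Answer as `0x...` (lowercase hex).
[06] fe ef → 0xeffe
  opcode bits[15:12]=0xe: jnz/J
  [11:0] imm=4094 (s12→-2) = #-2
  target = base 0xb754 + off 0x06 + 2 + imm -2 = 0xb75a

0xb75a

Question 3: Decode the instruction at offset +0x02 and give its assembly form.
adi #615, dx

+0x02: 67 4e ⇒ word 0x4e67 (little)
  op=0x4e67>>12=0x4 ⇒ adi (RI)
  [11:10] rd=3 = dx
  [9:0] imm=615 = #615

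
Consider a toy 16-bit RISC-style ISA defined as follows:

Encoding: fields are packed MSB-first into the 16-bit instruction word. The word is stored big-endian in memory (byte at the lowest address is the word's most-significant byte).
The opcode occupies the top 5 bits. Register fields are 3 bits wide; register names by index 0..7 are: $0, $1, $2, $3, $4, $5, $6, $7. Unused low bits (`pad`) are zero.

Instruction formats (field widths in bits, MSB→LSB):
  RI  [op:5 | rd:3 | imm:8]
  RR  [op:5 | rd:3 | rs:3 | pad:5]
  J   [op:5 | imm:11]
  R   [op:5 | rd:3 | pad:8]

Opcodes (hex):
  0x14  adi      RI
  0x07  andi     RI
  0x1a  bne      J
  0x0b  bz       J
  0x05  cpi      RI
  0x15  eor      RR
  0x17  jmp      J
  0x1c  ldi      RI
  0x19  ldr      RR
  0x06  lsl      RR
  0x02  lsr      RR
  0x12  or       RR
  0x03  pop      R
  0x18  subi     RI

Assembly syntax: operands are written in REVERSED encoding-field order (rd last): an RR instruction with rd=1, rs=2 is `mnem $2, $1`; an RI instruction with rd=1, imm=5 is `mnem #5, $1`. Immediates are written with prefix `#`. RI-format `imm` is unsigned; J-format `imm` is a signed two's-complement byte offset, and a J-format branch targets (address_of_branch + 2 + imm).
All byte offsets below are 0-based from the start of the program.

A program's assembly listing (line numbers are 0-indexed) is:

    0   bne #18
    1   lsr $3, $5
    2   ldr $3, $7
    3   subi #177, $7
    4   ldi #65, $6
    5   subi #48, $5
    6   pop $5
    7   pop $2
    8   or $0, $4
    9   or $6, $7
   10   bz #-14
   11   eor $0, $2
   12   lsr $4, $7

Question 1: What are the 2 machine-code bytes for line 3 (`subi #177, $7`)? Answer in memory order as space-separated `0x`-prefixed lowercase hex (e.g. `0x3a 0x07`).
0xc7 0xb1

L3: subi op=0x18:5|rd=7:3|imm=177:8 ⇒ 0xc7b1 ⇒ big c7 b1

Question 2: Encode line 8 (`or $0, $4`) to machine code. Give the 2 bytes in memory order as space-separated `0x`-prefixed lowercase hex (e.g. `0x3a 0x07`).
line 8 (or): pack op=0x12:5|rd=4:3|rs=0:3|pad=0:5 = 0x9400; big→ 94 00

0x94 0x00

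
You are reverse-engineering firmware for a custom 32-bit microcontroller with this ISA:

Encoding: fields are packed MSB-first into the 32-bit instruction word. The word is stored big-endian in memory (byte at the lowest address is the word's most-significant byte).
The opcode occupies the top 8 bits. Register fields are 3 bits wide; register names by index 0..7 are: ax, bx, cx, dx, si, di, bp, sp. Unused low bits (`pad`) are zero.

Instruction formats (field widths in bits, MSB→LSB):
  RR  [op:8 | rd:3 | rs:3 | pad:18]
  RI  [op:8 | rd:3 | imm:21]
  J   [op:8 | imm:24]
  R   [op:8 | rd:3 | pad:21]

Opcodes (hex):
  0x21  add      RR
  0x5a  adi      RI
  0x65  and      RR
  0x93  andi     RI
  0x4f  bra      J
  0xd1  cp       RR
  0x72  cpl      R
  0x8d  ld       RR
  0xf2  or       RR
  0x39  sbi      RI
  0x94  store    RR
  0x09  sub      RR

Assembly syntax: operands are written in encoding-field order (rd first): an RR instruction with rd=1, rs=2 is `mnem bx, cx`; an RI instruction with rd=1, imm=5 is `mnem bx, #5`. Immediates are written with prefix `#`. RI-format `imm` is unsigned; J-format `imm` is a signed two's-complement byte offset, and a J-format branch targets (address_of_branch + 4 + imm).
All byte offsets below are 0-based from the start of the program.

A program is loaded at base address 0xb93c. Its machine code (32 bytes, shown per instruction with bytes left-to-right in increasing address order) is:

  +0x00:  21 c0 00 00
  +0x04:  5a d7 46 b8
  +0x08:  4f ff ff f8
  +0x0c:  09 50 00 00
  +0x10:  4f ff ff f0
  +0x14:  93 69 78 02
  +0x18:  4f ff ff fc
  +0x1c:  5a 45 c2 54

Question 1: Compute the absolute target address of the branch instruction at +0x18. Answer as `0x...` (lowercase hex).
off 0x18: read 4f ff ff fc as big → 0x4ffffffc
  op=0x4ffffffc>>24=0x4f ⇒ bra (J)
  imm@[23:0]=0xfffffc (s24→-4) ⇒ #-4
  target = base 0xb93c + off 0x18 + 4 + imm -4 = 0xb954

0xb954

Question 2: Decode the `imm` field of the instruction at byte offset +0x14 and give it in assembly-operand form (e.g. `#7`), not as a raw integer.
@+14  big-endian(93 69 78 02) = 0x93697802
  op=0x93697802>>24=0x93 ⇒ andi (RI)
  rd@[23:21]=0x3 ⇒ dx
  imm@[20:0]=0x97802 ⇒ #620546

#620546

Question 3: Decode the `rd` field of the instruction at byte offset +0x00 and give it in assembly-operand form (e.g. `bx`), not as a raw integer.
bp

[00] 21 c0 00 00 → 0x21c00000
  top 8b → 0x21 → add [RR]
  [23:21] rd=6 = bp
  [20:18] rs=0 = ax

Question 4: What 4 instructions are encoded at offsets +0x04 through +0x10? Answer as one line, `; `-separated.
adi bp, #1525432; bra #-8; sub cx, si; bra #-16

@+04  big-endian(5a d7 46 b8) = 0x5ad746b8
  top 8b → 0x5a → adi [RI]
  rd: (w>>21)&0x7=0x6 → bp
  imm: (w>>0)&0x1fffff=0x1746b8 → #1525432
@+08  big-endian(4f ff ff f8) = 0x4ffffff8
  top 8b → 0x4f → bra [J]
  imm: (w>>0)&0xffffff=0xfffff8 (s24→-8) → #-8
@+0c  big-endian(09 50 00 00) = 0x09500000
  top 8b → 0x9 → sub [RR]
  rd: (w>>21)&0x7=0x2 → cx
  rs: (w>>18)&0x7=0x4 → si
@+10  big-endian(4f ff ff f0) = 0x4ffffff0
  top 8b → 0x4f → bra [J]
  imm: (w>>0)&0xffffff=0xfffff0 (s24→-16) → #-16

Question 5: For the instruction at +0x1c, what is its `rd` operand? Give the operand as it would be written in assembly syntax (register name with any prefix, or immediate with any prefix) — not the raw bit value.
cx

[1c] 5a 45 c2 54 → 0x5a45c254
  opcode bits[31:24]=0x5a: adi/RI
  [23:21] rd=2 = cx
  [20:0] imm=377428 = #377428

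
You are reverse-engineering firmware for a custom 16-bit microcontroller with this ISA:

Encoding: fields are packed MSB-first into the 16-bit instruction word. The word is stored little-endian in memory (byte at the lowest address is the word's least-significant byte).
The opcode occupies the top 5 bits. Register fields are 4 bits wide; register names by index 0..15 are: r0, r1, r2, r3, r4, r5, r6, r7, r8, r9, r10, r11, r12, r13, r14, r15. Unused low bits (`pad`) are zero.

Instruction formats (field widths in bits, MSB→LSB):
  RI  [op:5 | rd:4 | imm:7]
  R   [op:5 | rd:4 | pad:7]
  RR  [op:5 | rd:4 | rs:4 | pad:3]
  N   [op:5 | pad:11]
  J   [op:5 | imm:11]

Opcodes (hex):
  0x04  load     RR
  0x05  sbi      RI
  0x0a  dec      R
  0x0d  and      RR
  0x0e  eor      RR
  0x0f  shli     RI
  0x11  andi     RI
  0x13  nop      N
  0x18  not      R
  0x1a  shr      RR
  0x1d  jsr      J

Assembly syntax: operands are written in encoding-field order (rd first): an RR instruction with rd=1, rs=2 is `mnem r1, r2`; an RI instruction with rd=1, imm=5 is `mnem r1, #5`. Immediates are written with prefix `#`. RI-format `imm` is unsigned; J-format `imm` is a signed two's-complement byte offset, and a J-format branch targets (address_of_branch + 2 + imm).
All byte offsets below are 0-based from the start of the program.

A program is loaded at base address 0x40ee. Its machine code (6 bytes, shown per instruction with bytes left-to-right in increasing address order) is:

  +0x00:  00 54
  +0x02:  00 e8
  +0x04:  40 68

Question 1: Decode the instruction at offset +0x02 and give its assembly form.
jsr #0

@+02  little-endian(00 e8) = 0xe800
  opcode bits[15:11]=0x1d: jsr/J
  [10:0] imm=0 = #0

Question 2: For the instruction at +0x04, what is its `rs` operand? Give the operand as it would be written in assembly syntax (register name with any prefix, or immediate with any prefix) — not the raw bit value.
r8

+0x04: 40 68 ⇒ word 0x6840 (little)
  op=0x6840>>11=0xd ⇒ and (RR)
  [10:7] rd=0 = r0
  [6:3] rs=8 = r8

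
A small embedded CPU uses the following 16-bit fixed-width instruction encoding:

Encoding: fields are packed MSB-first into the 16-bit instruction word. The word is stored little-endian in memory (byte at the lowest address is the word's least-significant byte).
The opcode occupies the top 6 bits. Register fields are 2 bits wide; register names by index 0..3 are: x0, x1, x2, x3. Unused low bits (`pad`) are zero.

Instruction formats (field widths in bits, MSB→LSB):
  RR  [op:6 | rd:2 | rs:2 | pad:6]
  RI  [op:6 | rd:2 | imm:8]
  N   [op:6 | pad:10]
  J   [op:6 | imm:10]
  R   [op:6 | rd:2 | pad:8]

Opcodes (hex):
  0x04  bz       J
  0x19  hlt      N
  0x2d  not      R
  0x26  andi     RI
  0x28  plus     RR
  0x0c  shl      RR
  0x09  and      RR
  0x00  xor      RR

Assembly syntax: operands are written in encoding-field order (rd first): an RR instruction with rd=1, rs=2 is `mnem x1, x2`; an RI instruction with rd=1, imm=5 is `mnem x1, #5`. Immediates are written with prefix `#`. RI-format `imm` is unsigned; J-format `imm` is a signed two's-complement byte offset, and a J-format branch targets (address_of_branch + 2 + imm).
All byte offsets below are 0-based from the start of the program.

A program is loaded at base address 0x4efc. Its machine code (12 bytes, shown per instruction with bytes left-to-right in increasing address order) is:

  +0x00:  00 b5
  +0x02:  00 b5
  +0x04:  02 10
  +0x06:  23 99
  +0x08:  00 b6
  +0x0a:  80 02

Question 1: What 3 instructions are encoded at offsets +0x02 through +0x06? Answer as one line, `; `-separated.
[02] 00 b5 → 0xb500
  op=0xb500>>10=0x2d ⇒ not (R)
  [9:8] rd=1 = x1
[04] 02 10 → 0x1002
  op=0x1002>>10=0x4 ⇒ bz (J)
  [9:0] imm=2 = #2
[06] 23 99 → 0x9923
  op=0x9923>>10=0x26 ⇒ andi (RI)
  [9:8] rd=1 = x1
  [7:0] imm=35 = #35

not x1; bz #2; andi x1, #35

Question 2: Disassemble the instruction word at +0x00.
+0x00: 00 b5 ⇒ word 0xb500 (little)
  opcode bits[15:10]=0x2d: not/R
  rd@[9:8]=0x1 ⇒ x1

not x1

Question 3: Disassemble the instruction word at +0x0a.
[0a] 80 02 → 0x0280
  opcode bits[15:10]=0x0: xor/RR
  rd: (w>>8)&0x3=0x2 → x2
  rs: (w>>6)&0x3=0x2 → x2

xor x2, x2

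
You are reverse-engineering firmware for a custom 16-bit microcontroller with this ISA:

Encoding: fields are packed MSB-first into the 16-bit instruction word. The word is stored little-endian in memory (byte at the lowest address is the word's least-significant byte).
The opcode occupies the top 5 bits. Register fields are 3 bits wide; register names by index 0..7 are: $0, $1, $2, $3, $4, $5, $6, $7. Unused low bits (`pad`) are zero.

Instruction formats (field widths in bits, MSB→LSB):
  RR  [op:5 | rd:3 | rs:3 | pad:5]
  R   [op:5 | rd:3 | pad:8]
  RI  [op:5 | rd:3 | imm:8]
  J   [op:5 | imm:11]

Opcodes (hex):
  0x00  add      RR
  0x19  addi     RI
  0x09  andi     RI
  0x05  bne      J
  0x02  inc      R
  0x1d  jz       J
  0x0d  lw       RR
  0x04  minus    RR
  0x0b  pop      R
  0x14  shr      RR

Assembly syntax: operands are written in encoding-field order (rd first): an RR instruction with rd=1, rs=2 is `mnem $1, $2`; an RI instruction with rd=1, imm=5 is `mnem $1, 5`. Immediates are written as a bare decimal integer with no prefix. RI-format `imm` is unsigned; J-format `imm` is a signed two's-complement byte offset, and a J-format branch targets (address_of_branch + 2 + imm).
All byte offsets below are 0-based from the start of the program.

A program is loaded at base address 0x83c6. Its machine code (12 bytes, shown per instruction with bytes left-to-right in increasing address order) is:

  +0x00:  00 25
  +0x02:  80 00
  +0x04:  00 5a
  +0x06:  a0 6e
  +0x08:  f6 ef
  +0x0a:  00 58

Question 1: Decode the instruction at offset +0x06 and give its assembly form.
lw $6, $5

off 0x06: read a0 6e as little → 0x6ea0
  top 5b → 0xd → lw [RR]
  rd@[10:8]=0x6 ⇒ $6
  rs@[7:5]=0x5 ⇒ $5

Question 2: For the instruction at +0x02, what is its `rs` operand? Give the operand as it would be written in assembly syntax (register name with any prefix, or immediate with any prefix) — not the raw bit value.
$4

off 0x02: read 80 00 as little → 0x0080
  op=0x0080>>11=0x0 ⇒ add (RR)
  rd@[10:8]=0x0 ⇒ $0
  rs@[7:5]=0x4 ⇒ $4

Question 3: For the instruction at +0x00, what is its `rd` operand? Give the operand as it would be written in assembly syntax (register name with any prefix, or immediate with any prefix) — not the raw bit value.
[00] 00 25 → 0x2500
  opcode bits[15:11]=0x4: minus/RR
  rd: (w>>8)&0x7=0x5 → $5
  rs: (w>>5)&0x7=0x0 → $0

$5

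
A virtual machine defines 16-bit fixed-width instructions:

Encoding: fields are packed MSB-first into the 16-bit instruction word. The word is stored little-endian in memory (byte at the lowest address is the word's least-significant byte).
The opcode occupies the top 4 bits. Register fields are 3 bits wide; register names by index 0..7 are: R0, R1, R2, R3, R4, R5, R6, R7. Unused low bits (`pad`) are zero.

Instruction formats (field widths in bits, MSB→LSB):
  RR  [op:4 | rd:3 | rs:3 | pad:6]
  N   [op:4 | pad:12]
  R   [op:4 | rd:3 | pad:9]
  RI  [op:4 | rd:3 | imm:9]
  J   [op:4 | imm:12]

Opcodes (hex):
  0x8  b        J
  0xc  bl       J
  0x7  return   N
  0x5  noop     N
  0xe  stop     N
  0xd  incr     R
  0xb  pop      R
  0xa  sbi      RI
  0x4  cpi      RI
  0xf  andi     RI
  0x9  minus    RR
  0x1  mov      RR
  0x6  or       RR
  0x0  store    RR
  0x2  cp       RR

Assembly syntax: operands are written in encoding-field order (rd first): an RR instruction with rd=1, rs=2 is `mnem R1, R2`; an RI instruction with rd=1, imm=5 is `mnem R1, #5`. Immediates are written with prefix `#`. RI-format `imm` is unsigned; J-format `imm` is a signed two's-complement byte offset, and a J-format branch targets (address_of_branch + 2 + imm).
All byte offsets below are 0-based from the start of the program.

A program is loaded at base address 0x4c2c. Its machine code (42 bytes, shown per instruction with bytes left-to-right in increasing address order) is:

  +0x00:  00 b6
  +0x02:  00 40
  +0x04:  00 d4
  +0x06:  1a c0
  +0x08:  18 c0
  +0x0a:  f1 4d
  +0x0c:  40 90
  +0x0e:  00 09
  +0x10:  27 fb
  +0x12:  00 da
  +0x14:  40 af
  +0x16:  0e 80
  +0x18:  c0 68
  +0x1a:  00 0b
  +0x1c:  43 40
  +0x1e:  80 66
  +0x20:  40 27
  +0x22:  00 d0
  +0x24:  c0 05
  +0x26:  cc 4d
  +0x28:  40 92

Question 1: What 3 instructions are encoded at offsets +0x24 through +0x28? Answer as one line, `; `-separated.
store R2, R7; cpi R6, #460; minus R1, R1

@+24  little-endian(c0 05) = 0x05c0
  op=0x05c0>>12=0x0 ⇒ store (RR)
  rd: (w>>9)&0x7=0x2 → R2
  rs: (w>>6)&0x7=0x7 → R7
@+26  little-endian(cc 4d) = 0x4dcc
  op=0x4dcc>>12=0x4 ⇒ cpi (RI)
  rd: (w>>9)&0x7=0x6 → R6
  imm: (w>>0)&0x1ff=0x1cc → #460
@+28  little-endian(40 92) = 0x9240
  op=0x9240>>12=0x9 ⇒ minus (RR)
  rd: (w>>9)&0x7=0x1 → R1
  rs: (w>>6)&0x7=0x1 → R1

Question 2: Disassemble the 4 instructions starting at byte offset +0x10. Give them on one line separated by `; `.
+0x10: 27 fb ⇒ word 0xfb27 (little)
  top 4b → 0xf → andi [RI]
  rd@[11:9]=0x5 ⇒ R5
  imm@[8:0]=0x127 ⇒ #295
+0x12: 00 da ⇒ word 0xda00 (little)
  top 4b → 0xd → incr [R]
  rd@[11:9]=0x5 ⇒ R5
+0x14: 40 af ⇒ word 0xaf40 (little)
  top 4b → 0xa → sbi [RI]
  rd@[11:9]=0x7 ⇒ R7
  imm@[8:0]=0x140 ⇒ #320
+0x16: 0e 80 ⇒ word 0x800e (little)
  top 4b → 0x8 → b [J]
  imm@[11:0]=0xe ⇒ #14

andi R5, #295; incr R5; sbi R7, #320; b #14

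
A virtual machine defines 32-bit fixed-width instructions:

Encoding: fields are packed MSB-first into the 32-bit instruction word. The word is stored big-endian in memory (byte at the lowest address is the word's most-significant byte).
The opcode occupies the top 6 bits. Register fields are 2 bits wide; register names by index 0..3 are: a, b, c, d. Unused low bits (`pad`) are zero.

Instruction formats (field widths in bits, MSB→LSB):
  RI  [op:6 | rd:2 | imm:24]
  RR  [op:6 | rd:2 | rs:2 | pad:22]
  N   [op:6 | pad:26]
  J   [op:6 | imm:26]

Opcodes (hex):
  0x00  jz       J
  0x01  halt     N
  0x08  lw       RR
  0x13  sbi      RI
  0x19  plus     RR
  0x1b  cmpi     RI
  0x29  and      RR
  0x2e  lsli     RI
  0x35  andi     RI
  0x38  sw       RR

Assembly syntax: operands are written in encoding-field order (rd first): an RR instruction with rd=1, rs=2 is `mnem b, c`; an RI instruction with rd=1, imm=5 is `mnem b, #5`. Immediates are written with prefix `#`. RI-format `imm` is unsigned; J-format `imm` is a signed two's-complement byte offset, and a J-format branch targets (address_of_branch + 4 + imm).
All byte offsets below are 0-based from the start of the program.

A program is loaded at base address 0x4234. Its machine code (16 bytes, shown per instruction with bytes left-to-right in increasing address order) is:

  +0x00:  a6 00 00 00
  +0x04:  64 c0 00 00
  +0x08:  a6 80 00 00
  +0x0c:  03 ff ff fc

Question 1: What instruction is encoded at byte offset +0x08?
+0x08: a6 80 00 00 ⇒ word 0xa6800000 (big)
  top 6b → 0x29 → and [RR]
  [25:24] rd=2 = c
  [23:22] rs=2 = c

and c, c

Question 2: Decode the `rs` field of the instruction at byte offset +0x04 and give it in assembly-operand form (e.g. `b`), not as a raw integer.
d

off 0x04: read 64 c0 00 00 as big → 0x64c00000
  opcode bits[31:26]=0x19: plus/RR
  [25:24] rd=0 = a
  [23:22] rs=3 = d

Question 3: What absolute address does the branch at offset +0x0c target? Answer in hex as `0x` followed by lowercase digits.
0x4240

@+0c  big-endian(03 ff ff fc) = 0x03fffffc
  top 6b → 0x0 → jz [J]
  [25:0] imm=67108860 (s26→-4) = #-4
  target = base 0x4234 + off 0x0c + 4 + imm -4 = 0x4240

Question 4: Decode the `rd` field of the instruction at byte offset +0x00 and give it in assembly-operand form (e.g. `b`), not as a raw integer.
off 0x00: read a6 00 00 00 as big → 0xa6000000
  opcode bits[31:26]=0x29: and/RR
  [25:24] rd=2 = c
  [23:22] rs=0 = a

c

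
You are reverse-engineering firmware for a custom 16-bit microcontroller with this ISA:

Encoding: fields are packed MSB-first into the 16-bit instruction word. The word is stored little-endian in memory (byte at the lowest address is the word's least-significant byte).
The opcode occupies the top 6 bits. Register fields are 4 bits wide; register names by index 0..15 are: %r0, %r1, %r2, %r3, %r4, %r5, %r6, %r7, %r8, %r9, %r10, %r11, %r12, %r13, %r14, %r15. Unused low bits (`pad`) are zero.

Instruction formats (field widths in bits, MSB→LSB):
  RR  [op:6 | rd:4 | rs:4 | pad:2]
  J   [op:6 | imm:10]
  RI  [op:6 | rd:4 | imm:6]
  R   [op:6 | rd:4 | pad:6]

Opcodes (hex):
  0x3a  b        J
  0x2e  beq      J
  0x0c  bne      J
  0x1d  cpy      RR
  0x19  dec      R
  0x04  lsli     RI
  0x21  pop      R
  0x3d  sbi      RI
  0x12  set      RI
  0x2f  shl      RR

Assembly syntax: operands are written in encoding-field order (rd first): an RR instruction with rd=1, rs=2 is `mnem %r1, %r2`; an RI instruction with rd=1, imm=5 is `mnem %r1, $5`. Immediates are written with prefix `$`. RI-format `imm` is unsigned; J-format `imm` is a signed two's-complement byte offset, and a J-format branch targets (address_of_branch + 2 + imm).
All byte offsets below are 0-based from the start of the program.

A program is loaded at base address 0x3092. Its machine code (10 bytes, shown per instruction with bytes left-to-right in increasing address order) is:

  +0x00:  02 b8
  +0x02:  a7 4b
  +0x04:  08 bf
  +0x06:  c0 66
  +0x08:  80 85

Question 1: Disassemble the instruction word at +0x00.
beq $2

off 0x00: read 02 b8 as little → 0xb802
  op=0xb802>>10=0x2e ⇒ beq (J)
  imm: (w>>0)&0x3ff=0x2 → $2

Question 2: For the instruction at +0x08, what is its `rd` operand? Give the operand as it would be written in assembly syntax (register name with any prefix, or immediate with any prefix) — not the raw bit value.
[08] 80 85 → 0x8580
  opcode bits[15:10]=0x21: pop/R
  rd: (w>>6)&0xf=0x6 → %r6

%r6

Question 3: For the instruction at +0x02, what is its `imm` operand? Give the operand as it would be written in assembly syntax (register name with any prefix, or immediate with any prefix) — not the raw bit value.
+0x02: a7 4b ⇒ word 0x4ba7 (little)
  op=0x4ba7>>10=0x12 ⇒ set (RI)
  rd: (w>>6)&0xf=0xe → %r14
  imm: (w>>0)&0x3f=0x27 → $39

$39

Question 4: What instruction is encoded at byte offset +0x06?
dec %r11

[06] c0 66 → 0x66c0
  op=0x66c0>>10=0x19 ⇒ dec (R)
  rd: (w>>6)&0xf=0xb → %r11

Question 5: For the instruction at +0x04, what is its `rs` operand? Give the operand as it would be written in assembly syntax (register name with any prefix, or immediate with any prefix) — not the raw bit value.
+0x04: 08 bf ⇒ word 0xbf08 (little)
  op=0xbf08>>10=0x2f ⇒ shl (RR)
  [9:6] rd=12 = %r12
  [5:2] rs=2 = %r2

%r2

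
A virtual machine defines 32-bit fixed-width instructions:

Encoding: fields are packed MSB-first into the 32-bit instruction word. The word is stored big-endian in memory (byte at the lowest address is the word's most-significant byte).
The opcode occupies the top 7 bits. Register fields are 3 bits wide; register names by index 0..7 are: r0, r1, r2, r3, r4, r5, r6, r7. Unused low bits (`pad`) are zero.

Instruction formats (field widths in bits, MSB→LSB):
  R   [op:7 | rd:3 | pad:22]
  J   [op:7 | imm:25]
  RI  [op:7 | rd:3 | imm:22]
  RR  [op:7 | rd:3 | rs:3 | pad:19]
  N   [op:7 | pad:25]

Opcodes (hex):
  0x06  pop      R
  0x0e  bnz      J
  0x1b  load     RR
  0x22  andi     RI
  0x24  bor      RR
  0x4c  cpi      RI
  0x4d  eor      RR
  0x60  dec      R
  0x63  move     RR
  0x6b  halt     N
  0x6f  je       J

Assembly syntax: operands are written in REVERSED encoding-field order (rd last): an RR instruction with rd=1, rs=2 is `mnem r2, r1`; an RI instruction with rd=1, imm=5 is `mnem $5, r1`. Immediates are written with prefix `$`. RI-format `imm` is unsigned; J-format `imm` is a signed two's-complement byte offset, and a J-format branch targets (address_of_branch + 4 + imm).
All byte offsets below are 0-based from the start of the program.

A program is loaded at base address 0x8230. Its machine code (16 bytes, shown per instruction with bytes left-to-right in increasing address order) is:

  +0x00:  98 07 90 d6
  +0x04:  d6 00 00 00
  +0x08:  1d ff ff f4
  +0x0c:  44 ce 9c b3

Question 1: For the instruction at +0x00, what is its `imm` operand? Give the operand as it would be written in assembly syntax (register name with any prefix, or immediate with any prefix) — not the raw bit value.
@+00  big-endian(98 07 90 d6) = 0x980790d6
  op=0x980790d6>>25=0x4c ⇒ cpi (RI)
  [24:22] rd=0 = r0
  [21:0] imm=495830 = $495830

$495830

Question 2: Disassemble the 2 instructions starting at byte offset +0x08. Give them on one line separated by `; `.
bnz $-12; andi $957619, r3

@+08  big-endian(1d ff ff f4) = 0x1dfffff4
  op=0x1dfffff4>>25=0xe ⇒ bnz (J)
  imm: (w>>0)&0x1ffffff=0x1fffff4 (s25→-12) → $-12
@+0c  big-endian(44 ce 9c b3) = 0x44ce9cb3
  op=0x44ce9cb3>>25=0x22 ⇒ andi (RI)
  rd: (w>>22)&0x7=0x3 → r3
  imm: (w>>0)&0x3fffff=0xe9cb3 → $957619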